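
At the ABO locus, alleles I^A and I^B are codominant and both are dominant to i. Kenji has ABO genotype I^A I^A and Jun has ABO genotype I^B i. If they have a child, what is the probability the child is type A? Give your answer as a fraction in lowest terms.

1/2

ABO cross I^A I^A × I^B i → offspring phenotypes: 1/2 A, 1/2 AB.
So P(type A) = 1/2.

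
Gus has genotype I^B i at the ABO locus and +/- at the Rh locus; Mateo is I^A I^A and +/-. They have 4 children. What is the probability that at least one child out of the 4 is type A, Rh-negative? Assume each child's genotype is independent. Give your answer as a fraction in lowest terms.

1695/4096

ABO cross I^B i × I^A I^A → 1/2 A, 1/2 AB.
Rh cross +/- × +/- → 3/4 Rh+, 1/4 Rh-; so P(type A, Rh-negative) = 1/2 × 1/4 = 1/8 per child.
P(none) = (7/8)^4 = 2401/4096; P(at least one) = 1 − 2401/4096 = 1695/4096.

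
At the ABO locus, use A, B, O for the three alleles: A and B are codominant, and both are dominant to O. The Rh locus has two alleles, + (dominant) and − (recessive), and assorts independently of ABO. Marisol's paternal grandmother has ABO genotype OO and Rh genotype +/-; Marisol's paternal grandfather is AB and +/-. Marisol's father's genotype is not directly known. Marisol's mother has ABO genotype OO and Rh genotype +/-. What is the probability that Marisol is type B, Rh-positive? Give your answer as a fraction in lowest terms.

3/16

Marisol's father's ABO genotype from OO × AB: 1/2 AO, 1/2 BO.
Crossing each possibility with the mother OO and summing P(type B): 1/2·0 + 1/2·1/2 = 1/4.
Similarly for Rh via the father's Rh distribution: P(Rh+) = 3/4.
Independent loci: 1/4 × 3/4 = 3/16.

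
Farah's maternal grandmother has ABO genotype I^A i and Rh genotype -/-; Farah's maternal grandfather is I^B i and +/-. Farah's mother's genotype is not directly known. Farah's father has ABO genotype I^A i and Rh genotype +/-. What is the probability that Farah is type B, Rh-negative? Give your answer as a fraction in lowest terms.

3/64

Farah's mother's ABO genotype from I^A i × I^B i: 1/4 I^A I^B, 1/4 I^A i, 1/4 I^B i, 1/4 i i.
Crossing each possibility with the father I^A i and summing P(type B): 1/4·1/4 + 1/4·0 + 1/4·1/4 + 1/4·0 = 1/8.
Similarly for Rh via the mother's Rh distribution: P(Rh-) = 3/8.
Independent loci: 1/8 × 3/8 = 3/64.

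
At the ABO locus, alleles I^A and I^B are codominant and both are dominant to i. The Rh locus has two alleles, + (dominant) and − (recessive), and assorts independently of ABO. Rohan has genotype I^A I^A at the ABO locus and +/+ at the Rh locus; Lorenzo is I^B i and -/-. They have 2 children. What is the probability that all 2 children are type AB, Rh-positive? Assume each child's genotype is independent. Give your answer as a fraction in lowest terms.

ABO cross I^A I^A × I^B i → 1/2 A, 1/2 AB.
Rh cross +/+ × -/- → 1 Rh+; so P(type AB, Rh-positive) = 1/2 × 1 = 1/2 per child.
All 2 independent: (1/2)^2 = 1/4.

1/4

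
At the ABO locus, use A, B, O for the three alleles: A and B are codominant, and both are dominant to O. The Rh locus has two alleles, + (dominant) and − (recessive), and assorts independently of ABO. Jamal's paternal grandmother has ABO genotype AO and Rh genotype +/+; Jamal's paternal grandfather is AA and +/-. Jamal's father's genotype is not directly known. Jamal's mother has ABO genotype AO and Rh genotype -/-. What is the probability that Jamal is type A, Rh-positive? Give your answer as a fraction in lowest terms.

21/32

Jamal's father's ABO genotype from AO × AA: 1/2 AA, 1/2 AO.
Crossing each possibility with the mother AO and summing P(type A): 1/2·1 + 1/2·3/4 = 7/8.
Similarly for Rh via the father's Rh distribution: P(Rh+) = 3/4.
Independent loci: 7/8 × 3/4 = 21/32.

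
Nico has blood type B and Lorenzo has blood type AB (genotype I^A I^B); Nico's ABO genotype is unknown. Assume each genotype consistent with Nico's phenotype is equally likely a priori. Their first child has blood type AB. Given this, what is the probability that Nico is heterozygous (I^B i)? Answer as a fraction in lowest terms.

Possible genotypes: Nico ∈ {I^B I^B, I^B i}; Lorenzo ∈ {I^A I^B}.
Weight each parental genotype pair by prior × P(type-AB child):
  I^B I^B × I^A I^B: posterior weight 2/3.
  I^B i × I^A I^B: posterior weight 1/3.
Sum the posterior weight over pairs where Nico is I^B i: 1/3.

1/3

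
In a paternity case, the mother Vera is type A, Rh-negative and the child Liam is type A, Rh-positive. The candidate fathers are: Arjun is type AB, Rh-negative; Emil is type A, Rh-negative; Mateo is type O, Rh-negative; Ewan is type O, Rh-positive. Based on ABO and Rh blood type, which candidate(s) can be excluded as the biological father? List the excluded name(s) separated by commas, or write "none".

Arjun, Emil, Mateo

A candidate is excluded only if no genotype consistent with his phenotype could produce a type A, Rh-positive child with a type A, Rh-negative mother.
Arjun (type AB, Rh-): no genotype consistent with that phenotype can produce a type-A Rh+ child with a type-A mother.
Emil (type A, Rh-): no genotype consistent with that phenotype can produce a type-A Rh+ child with a type-A mother.
Mateo (type O, Rh-): no genotype consistent with that phenotype can produce a type-A Rh+ child with a type-A mother.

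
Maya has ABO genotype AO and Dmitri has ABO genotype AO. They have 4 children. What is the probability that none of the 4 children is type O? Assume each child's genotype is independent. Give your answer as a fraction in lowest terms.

ABO cross AO × AO → 1/4 O, 3/4 A.
So P(type O) = 1/4 per child.
P(not type O) = 3/4 for one child; (3/4)^4 = 81/256.

81/256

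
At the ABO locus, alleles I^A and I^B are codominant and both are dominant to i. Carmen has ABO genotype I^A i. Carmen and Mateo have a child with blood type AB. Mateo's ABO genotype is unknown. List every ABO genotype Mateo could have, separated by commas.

For each candidate genotype of Mateo, check whether crossing it with I^A i can produce every observed child phenotype.
  I^A I^A → possible child types {A} ✗
  I^A I^B → possible child types {A, B, AB} ✓
  I^A i → possible child types {O, A} ✗
  I^B I^B → possible child types {B, AB} ✓
  I^B i → possible child types {O, A, B, AB} ✓
  i i → possible child types {O, A} ✗

I^A I^B, I^B I^B, I^B i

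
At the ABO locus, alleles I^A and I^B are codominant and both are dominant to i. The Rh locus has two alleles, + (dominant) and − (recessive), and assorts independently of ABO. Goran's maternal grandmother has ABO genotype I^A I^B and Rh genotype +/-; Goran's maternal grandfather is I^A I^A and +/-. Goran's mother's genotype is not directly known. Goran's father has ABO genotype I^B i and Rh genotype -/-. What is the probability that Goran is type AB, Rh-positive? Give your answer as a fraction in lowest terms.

3/16

Goran's mother's ABO genotype from I^A I^B × I^A I^A: 1/2 I^A I^A, 1/2 I^A I^B.
Crossing each possibility with the father I^B i and summing P(type AB): 1/2·1/2 + 1/2·1/4 = 3/8.
Similarly for Rh via the mother's Rh distribution: P(Rh+) = 1/2.
Independent loci: 3/8 × 1/2 = 3/16.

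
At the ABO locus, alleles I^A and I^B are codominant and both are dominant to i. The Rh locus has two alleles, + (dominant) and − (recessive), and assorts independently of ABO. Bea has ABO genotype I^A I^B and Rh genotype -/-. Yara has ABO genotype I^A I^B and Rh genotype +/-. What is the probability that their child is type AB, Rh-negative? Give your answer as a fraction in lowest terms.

ABO cross I^A I^B × I^A I^B → offspring phenotypes: 1/4 A, 1/4 B, 1/2 AB.
Rh cross -/- × +/- → 1/2 Rh+, 1/2 Rh-.
Independent loci: P(type AB, Rh-negative) = 1/2 × 1/2 = 1/4.

1/4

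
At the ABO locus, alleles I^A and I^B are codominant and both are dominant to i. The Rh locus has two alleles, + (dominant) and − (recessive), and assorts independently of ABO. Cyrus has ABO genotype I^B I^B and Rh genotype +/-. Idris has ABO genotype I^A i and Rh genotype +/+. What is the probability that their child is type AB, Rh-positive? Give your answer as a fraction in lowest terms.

ABO cross I^B I^B × I^A i → offspring phenotypes: 1/2 B, 1/2 AB.
Rh cross +/- × +/+ → 1 Rh+.
Independent loci: P(type AB, Rh-positive) = 1/2 × 1 = 1/2.

1/2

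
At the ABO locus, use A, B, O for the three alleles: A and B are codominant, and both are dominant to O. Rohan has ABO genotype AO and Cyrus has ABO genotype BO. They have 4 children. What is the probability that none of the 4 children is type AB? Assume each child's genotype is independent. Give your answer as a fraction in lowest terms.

ABO cross AO × BO → 1/4 O, 1/4 A, 1/4 B, 1/4 AB.
So P(type AB) = 1/4 per child.
P(not type AB) = 3/4 for one child; (3/4)^4 = 81/256.

81/256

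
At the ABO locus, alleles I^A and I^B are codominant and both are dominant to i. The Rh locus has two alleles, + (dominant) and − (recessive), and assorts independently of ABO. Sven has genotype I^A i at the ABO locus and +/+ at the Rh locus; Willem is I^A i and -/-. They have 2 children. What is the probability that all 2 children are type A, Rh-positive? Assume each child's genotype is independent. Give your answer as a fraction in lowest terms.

9/16

ABO cross I^A i × I^A i → 1/4 O, 3/4 A.
Rh cross +/+ × -/- → 1 Rh+; so P(type A, Rh-positive) = 3/4 × 1 = 3/4 per child.
All 2 independent: (3/4)^2 = 9/16.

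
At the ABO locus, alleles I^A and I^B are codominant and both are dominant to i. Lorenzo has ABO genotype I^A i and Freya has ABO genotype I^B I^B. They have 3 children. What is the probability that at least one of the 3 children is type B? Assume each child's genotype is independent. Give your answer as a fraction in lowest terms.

7/8

ABO cross I^A i × I^B I^B → 1/2 B, 1/2 AB.
So P(type B) = 1/2 per child.
P(none) = (1/2)^3 = 1/8; P(at least one) = 1 − 1/8 = 7/8.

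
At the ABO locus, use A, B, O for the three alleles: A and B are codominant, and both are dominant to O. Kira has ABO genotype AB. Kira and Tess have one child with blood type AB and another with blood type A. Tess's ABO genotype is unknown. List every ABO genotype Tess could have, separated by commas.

AA, AB, AO, BO

For each candidate genotype of Tess, check whether crossing it with AB can produce every observed child phenotype.
  AA → possible child types {A, AB} ✓
  AB → possible child types {A, B, AB} ✓
  AO → possible child types {A, B, AB} ✓
  BB → possible child types {B, AB} ✗
  BO → possible child types {A, B, AB} ✓
  OO → possible child types {A, B} ✗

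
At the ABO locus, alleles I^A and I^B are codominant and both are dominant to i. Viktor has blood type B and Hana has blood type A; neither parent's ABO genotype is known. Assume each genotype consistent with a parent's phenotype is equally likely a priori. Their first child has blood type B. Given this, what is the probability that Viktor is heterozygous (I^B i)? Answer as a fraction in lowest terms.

1/3

Possible genotypes: Viktor ∈ {I^B I^B, I^B i}; Hana ∈ {I^A I^A, I^A i}.
Weight each parental genotype pair by prior × P(type-B child):
  I^B I^B × I^A i: posterior weight 2/3.
  I^B i × I^A i: posterior weight 1/3.
Sum the posterior weight over pairs where Viktor is I^B i: 1/3.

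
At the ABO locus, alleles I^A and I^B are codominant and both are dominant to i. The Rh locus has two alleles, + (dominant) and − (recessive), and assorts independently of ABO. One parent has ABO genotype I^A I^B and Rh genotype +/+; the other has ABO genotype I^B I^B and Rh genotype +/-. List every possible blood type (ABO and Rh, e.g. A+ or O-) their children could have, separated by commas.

B+, AB+

Gametes from I^A I^B × I^B I^B give offspring ABO genotypes I^A I^B, I^B I^B, i.e. phenotypes B, AB.
Rh cross +/+ × +/- → phenotypes Rh+.
Combining independently: B+, AB+.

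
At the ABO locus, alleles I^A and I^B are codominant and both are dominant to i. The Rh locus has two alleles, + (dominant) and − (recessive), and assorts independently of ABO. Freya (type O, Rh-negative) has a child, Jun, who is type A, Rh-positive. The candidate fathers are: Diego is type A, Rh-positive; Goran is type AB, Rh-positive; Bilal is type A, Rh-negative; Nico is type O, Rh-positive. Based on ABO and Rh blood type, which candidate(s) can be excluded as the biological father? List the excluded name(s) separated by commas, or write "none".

A candidate is excluded only if no genotype consistent with his phenotype could produce a type A, Rh-positive child with a type O, Rh-negative mother.
Bilal (type A, Rh-): no genotype consistent with that phenotype can produce a type-A Rh+ child with a type-O mother.
Nico (type O, Rh+): no genotype consistent with that phenotype can produce a type-A Rh+ child with a type-O mother.

Bilal, Nico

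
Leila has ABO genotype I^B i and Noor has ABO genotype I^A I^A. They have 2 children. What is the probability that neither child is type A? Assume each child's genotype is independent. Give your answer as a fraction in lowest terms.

1/4

ABO cross I^B i × I^A I^A → 1/2 A, 1/2 AB.
So P(type A) = 1/2 per child.
P(not type A) = 1/2 for one child; (1/2)^2 = 1/4.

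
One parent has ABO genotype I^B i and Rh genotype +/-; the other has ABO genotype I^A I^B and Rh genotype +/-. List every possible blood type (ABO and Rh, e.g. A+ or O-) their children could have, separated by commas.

Gametes from I^B i × I^A I^B give offspring ABO genotypes I^A I^B, I^A i, I^B I^B, I^B i, i.e. phenotypes A, B, AB.
Rh cross +/- × +/- → phenotypes Rh+, Rh-.
Combining independently: A+, A-, B+, B-, AB+, AB-.

A+, A-, B+, B-, AB+, AB-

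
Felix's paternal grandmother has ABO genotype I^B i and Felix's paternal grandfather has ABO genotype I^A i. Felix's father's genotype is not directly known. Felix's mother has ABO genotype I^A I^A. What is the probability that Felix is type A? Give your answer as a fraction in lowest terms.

3/4

Felix's father's ABO genotype from I^B i × I^A i: 1/4 I^A I^B, 1/4 I^A i, 1/4 I^B i, 1/4 i i.
Crossing each possibility with the mother I^A I^A and summing P(type A): 1/4·1/2 + 1/4·1 + 1/4·1/2 + 1/4·1 = 3/4.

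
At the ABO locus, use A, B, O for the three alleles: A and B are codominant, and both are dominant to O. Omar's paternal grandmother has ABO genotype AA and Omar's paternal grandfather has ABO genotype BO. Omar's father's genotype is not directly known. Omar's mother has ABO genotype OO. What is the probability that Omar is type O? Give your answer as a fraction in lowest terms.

1/4

Omar's father's ABO genotype from AA × BO: 1/2 AB, 1/2 AO.
Crossing each possibility with the mother OO and summing P(type O): 1/2·0 + 1/2·1/2 = 1/4.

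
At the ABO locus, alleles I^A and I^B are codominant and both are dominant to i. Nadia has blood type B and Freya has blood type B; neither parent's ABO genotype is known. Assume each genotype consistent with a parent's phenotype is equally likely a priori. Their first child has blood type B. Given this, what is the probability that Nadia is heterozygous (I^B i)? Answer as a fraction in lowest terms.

7/15

Possible genotypes: Nadia ∈ {I^B I^B, I^B i}; Freya ∈ {I^B I^B, I^B i}.
Weight each parental genotype pair by prior × P(type-B child):
  I^B I^B × I^B I^B: posterior weight 4/15.
  I^B I^B × I^B i: posterior weight 4/15.
  I^B i × I^B I^B: posterior weight 4/15.
  I^B i × I^B i: posterior weight 1/5.
Sum the posterior weight over pairs where Nadia is I^B i: 7/15.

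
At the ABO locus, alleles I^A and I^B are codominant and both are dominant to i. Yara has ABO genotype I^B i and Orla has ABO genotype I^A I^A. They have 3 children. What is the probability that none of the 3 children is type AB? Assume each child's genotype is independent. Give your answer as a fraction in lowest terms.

1/8

ABO cross I^B i × I^A I^A → 1/2 A, 1/2 AB.
So P(type AB) = 1/2 per child.
P(not type AB) = 1/2 for one child; (1/2)^3 = 1/8.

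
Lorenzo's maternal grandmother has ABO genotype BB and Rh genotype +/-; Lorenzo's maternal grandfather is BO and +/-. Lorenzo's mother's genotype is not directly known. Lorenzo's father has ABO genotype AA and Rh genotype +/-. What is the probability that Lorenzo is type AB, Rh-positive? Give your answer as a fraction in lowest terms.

Lorenzo's mother's ABO genotype from BB × BO: 1/2 BB, 1/2 BO.
Crossing each possibility with the father AA and summing P(type AB): 1/2·1 + 1/2·1/2 = 3/4.
Similarly for Rh via the mother's Rh distribution: P(Rh+) = 3/4.
Independent loci: 3/4 × 3/4 = 9/16.

9/16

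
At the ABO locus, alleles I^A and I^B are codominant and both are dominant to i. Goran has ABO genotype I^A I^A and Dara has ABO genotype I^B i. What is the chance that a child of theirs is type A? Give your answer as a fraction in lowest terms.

ABO cross I^A I^A × I^B i → offspring phenotypes: 1/2 A, 1/2 AB.
So P(type A) = 1/2.

1/2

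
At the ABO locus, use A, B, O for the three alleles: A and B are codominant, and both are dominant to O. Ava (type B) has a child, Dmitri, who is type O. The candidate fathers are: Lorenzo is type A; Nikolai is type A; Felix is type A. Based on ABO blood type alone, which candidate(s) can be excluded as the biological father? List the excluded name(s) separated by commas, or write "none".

A candidate is excluded only if no genotype consistent with his phenotype could produce a type O child with a type B mother.
Every candidate has at least one consistent genotype combination, so none can be excluded.

none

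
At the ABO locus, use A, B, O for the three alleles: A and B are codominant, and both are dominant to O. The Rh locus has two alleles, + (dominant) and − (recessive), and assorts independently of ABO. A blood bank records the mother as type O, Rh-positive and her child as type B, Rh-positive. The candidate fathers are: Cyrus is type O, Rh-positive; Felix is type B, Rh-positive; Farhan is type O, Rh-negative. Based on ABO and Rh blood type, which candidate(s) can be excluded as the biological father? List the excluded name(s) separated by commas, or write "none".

Cyrus, Farhan

A candidate is excluded only if no genotype consistent with his phenotype could produce a type B, Rh-positive child with a type O, Rh-positive mother.
Cyrus (type O, Rh+): no genotype consistent with that phenotype can produce a type-B Rh+ child with a type-O mother.
Farhan (type O, Rh-): no genotype consistent with that phenotype can produce a type-B Rh+ child with a type-O mother.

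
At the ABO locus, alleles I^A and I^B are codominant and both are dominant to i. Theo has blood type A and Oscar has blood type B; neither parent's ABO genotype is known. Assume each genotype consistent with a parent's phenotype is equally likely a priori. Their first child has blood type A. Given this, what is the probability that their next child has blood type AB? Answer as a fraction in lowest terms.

Possible genotypes: Theo ∈ {I^A I^A, I^A i}; Oscar ∈ {I^B I^B, I^B i}.
Weight each parental genotype pair by prior × P(type-A child):
  I^A I^A × I^B i: posterior weight 2/3; P(next child type AB) = 1/2.
  I^A i × I^B i: posterior weight 1/3; P(next child type AB) = 1/4.
Weighted sum = 5/12.

5/12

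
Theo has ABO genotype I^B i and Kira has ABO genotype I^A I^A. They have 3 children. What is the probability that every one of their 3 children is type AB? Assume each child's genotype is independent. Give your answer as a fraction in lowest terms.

1/8

ABO cross I^B i × I^A I^A → 1/2 A, 1/2 AB.
So P(type AB) = 1/2 per child.
All 3 independent: (1/2)^3 = 1/8.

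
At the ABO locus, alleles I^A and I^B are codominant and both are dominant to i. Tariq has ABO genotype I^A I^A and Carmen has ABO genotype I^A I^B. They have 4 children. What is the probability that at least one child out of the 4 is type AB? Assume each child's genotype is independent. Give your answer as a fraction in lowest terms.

ABO cross I^A I^A × I^A I^B → 1/2 A, 1/2 AB.
So P(type AB) = 1/2 per child.
P(none) = (1/2)^4 = 1/16; P(at least one) = 1 − 1/16 = 15/16.

15/16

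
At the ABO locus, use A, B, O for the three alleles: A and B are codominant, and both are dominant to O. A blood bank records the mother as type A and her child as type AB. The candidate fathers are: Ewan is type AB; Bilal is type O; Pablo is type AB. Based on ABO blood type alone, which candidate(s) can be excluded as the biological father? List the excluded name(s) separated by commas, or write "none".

Bilal

A candidate is excluded only if no genotype consistent with his phenotype could produce a type AB child with a type A mother.
Bilal (type O): no genotype consistent with that phenotype can produce a type-AB child with a type-A mother.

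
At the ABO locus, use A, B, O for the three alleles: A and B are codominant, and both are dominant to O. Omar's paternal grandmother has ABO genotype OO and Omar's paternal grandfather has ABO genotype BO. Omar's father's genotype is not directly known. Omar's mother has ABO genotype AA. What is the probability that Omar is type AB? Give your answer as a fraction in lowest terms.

1/4

Omar's father's ABO genotype from OO × BO: 1/2 BO, 1/2 OO.
Crossing each possibility with the mother AA and summing P(type AB): 1/2·1/2 + 1/2·0 = 1/4.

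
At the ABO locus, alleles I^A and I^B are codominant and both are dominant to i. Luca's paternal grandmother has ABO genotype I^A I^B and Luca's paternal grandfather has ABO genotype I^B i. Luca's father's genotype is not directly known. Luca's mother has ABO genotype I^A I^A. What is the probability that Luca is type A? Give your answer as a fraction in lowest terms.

Luca's father's ABO genotype from I^A I^B × I^B i: 1/4 I^A I^B, 1/4 I^A i, 1/4 I^B I^B, 1/4 I^B i.
Crossing each possibility with the mother I^A I^A and summing P(type A): 1/4·1/2 + 1/4·1 + 1/4·0 + 1/4·1/2 = 1/2.

1/2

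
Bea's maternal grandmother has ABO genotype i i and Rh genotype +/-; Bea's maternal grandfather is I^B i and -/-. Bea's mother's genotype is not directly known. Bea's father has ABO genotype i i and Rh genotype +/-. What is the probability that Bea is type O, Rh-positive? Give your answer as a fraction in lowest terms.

15/32

Bea's mother's ABO genotype from i i × I^B i: 1/2 I^B i, 1/2 i i.
Crossing each possibility with the father i i and summing P(type O): 1/2·1/2 + 1/2·1 = 3/4.
Similarly for Rh via the mother's Rh distribution: P(Rh+) = 5/8.
Independent loci: 3/4 × 5/8 = 15/32.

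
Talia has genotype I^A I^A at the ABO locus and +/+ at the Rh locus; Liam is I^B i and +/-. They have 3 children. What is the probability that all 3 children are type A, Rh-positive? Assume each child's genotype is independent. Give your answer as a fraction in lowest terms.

1/8

ABO cross I^A I^A × I^B i → 1/2 A, 1/2 AB.
Rh cross +/+ × +/- → 1 Rh+; so P(type A, Rh-positive) = 1/2 × 1 = 1/2 per child.
All 3 independent: (1/2)^3 = 1/8.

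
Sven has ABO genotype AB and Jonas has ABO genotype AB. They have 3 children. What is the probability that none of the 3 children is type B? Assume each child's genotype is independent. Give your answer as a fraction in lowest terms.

ABO cross AB × AB → 1/4 A, 1/4 B, 1/2 AB.
So P(type B) = 1/4 per child.
P(not type B) = 3/4 for one child; (3/4)^3 = 27/64.

27/64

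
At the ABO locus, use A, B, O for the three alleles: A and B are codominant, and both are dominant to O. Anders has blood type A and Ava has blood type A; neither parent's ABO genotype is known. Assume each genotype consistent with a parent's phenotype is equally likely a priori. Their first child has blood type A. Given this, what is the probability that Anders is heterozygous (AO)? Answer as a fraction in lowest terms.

7/15

Possible genotypes: Anders ∈ {AA, AO}; Ava ∈ {AA, AO}.
Weight each parental genotype pair by prior × P(type-A child):
  AA × AA: posterior weight 4/15.
  AA × AO: posterior weight 4/15.
  AO × AA: posterior weight 4/15.
  AO × AO: posterior weight 1/5.
Sum the posterior weight over pairs where Anders is AO: 7/15.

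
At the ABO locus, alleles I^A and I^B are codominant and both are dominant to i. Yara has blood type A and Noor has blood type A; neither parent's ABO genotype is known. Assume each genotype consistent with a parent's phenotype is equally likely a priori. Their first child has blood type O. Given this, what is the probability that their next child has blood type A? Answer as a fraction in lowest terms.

3/4

Possible genotypes: Yara ∈ {I^A I^A, I^A i}; Noor ∈ {I^A I^A, I^A i}.
Weight each parental genotype pair by prior × P(type-O child):
  I^A i × I^A i: posterior weight 1; P(next child type A) = 3/4.
Weighted sum = 3/4.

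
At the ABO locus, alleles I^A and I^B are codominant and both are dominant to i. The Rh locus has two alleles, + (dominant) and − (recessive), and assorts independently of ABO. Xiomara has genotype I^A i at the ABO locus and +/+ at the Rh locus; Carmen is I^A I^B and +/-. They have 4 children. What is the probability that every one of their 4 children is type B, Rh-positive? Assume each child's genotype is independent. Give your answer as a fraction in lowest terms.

ABO cross I^A i × I^A I^B → 1/2 A, 1/4 B, 1/4 AB.
Rh cross +/+ × +/- → 1 Rh+; so P(type B, Rh-positive) = 1/4 × 1 = 1/4 per child.
All 4 independent: (1/4)^4 = 1/256.

1/256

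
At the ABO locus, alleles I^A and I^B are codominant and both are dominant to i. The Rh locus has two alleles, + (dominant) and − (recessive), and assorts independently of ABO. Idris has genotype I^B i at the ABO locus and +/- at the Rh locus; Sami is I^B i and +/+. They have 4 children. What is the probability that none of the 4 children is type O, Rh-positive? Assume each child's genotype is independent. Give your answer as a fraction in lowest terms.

81/256

ABO cross I^B i × I^B i → 1/4 O, 3/4 B.
Rh cross +/- × +/+ → 1 Rh+; so P(type O, Rh-positive) = 1/4 × 1 = 1/4 per child.
P(not type O, Rh-positive) = 3/4 for one child; (3/4)^4 = 81/256.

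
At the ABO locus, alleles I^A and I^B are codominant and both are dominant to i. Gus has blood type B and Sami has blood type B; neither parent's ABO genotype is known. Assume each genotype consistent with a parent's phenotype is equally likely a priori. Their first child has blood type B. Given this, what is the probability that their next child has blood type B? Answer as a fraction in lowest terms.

Possible genotypes: Gus ∈ {I^B I^B, I^B i}; Sami ∈ {I^B I^B, I^B i}.
Weight each parental genotype pair by prior × P(type-B child):
  I^B I^B × I^B I^B: posterior weight 4/15; P(next child type B) = 1.
  I^B I^B × I^B i: posterior weight 4/15; P(next child type B) = 1.
  I^B i × I^B I^B: posterior weight 4/15; P(next child type B) = 1.
  I^B i × I^B i: posterior weight 1/5; P(next child type B) = 3/4.
Weighted sum = 19/20.

19/20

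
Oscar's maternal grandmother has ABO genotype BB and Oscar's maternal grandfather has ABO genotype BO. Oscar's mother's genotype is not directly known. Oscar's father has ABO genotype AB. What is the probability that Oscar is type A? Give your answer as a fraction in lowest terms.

1/8

Oscar's mother's ABO genotype from BB × BO: 1/2 BB, 1/2 BO.
Crossing each possibility with the father AB and summing P(type A): 1/2·0 + 1/2·1/4 = 1/8.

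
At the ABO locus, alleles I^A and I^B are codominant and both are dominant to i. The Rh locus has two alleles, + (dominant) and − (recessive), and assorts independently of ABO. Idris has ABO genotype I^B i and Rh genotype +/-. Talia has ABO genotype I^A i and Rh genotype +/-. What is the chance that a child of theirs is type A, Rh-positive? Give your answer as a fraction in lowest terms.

3/16

ABO cross I^B i × I^A i → offspring phenotypes: 1/4 O, 1/4 A, 1/4 B, 1/4 AB.
Rh cross +/- × +/- → 3/4 Rh+, 1/4 Rh-.
Independent loci: P(type A, Rh-positive) = 1/4 × 3/4 = 3/16.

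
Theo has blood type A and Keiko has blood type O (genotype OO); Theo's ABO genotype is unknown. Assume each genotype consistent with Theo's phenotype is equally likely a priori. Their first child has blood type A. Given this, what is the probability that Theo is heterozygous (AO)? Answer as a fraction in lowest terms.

1/3

Possible genotypes: Theo ∈ {AA, AO}; Keiko ∈ {OO}.
Weight each parental genotype pair by prior × P(type-A child):
  AA × OO: posterior weight 2/3.
  AO × OO: posterior weight 1/3.
Sum the posterior weight over pairs where Theo is AO: 1/3.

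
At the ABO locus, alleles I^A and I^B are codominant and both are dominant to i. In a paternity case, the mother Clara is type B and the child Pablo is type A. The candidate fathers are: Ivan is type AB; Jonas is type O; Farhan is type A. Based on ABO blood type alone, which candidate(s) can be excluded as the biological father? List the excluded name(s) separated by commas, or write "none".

A candidate is excluded only if no genotype consistent with his phenotype could produce a type A child with a type B mother.
Jonas (type O): no genotype consistent with that phenotype can produce a type-A child with a type-B mother.

Jonas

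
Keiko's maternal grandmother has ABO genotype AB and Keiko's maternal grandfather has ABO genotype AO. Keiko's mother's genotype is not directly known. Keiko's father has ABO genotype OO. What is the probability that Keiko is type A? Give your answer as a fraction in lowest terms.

1/2

Keiko's mother's ABO genotype from AB × AO: 1/4 AA, 1/4 AB, 1/4 AO, 1/4 BO.
Crossing each possibility with the father OO and summing P(type A): 1/4·1 + 1/4·1/2 + 1/4·1/2 + 1/4·0 = 1/2.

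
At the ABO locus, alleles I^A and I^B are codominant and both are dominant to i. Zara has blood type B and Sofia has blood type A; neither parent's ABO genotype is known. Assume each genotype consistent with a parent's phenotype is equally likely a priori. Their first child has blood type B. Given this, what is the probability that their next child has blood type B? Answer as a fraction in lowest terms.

Possible genotypes: Zara ∈ {I^B I^B, I^B i}; Sofia ∈ {I^A I^A, I^A i}.
Weight each parental genotype pair by prior × P(type-B child):
  I^B I^B × I^A i: posterior weight 2/3; P(next child type B) = 1/2.
  I^B i × I^A i: posterior weight 1/3; P(next child type B) = 1/4.
Weighted sum = 5/12.

5/12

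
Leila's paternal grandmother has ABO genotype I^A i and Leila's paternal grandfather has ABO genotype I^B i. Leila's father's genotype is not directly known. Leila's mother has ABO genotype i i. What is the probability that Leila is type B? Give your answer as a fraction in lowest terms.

1/4

Leila's father's ABO genotype from I^A i × I^B i: 1/4 I^A I^B, 1/4 I^A i, 1/4 I^B i, 1/4 i i.
Crossing each possibility with the mother i i and summing P(type B): 1/4·1/2 + 1/4·0 + 1/4·1/2 + 1/4·0 = 1/4.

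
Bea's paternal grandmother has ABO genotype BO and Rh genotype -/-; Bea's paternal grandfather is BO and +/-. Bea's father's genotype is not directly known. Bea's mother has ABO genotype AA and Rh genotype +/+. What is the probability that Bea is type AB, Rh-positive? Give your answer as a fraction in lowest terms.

Bea's father's ABO genotype from BO × BO: 1/4 BB, 1/2 BO, 1/4 OO.
Crossing each possibility with the mother AA and summing P(type AB): 1/4·1 + 1/2·1/2 + 1/4·0 = 1/2.
Similarly for Rh via the father's Rh distribution: P(Rh+) = 1.
Independent loci: 1/2 × 1 = 1/2.

1/2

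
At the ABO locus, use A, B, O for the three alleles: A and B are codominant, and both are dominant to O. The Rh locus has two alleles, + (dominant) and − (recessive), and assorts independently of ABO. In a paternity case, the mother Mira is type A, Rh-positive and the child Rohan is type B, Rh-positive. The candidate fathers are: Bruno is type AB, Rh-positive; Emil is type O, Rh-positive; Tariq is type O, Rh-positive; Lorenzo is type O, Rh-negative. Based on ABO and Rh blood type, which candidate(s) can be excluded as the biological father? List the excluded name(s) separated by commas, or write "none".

A candidate is excluded only if no genotype consistent with his phenotype could produce a type B, Rh-positive child with a type A, Rh-positive mother.
Emil (type O, Rh+): no genotype consistent with that phenotype can produce a type-B Rh+ child with a type-A mother.
Tariq (type O, Rh+): no genotype consistent with that phenotype can produce a type-B Rh+ child with a type-A mother.
Lorenzo (type O, Rh-): no genotype consistent with that phenotype can produce a type-B Rh+ child with a type-A mother.

Emil, Tariq, Lorenzo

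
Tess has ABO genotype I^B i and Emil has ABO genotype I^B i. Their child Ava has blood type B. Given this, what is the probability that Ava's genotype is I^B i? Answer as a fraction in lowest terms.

Cross I^B i × I^B i → 1/4 I^B I^B, 1/2 I^B i, 1/4 i i.
Type-B genotypes among offspring: I^B I^B (1/4), I^B i (1/2); total 3/4.
P(I^B i | type B) = (1/2) / (3/4) = 2/3.

2/3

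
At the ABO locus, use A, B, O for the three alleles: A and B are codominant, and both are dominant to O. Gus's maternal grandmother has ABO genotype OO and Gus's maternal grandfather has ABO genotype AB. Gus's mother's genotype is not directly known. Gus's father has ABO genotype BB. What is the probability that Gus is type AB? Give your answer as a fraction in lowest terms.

1/4

Gus's mother's ABO genotype from OO × AB: 1/2 AO, 1/2 BO.
Crossing each possibility with the father BB and summing P(type AB): 1/2·1/2 + 1/2·0 = 1/4.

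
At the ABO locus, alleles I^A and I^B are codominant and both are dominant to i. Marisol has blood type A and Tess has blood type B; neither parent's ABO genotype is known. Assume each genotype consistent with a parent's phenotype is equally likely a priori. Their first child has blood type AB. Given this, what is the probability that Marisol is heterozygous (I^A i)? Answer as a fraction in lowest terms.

Possible genotypes: Marisol ∈ {I^A I^A, I^A i}; Tess ∈ {I^B I^B, I^B i}.
Weight each parental genotype pair by prior × P(type-AB child):
  I^A I^A × I^B I^B: posterior weight 4/9.
  I^A I^A × I^B i: posterior weight 2/9.
  I^A i × I^B I^B: posterior weight 2/9.
  I^A i × I^B i: posterior weight 1/9.
Sum the posterior weight over pairs where Marisol is I^A i: 1/3.

1/3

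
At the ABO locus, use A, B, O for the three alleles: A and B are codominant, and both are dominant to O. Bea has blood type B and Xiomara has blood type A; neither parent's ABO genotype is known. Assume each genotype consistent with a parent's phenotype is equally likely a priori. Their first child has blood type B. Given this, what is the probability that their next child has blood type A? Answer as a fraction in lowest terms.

1/12

Possible genotypes: Bea ∈ {BB, BO}; Xiomara ∈ {AA, AO}.
Weight each parental genotype pair by prior × P(type-B child):
  BB × AO: posterior weight 2/3; P(next child type A) = 0.
  BO × AO: posterior weight 1/3; P(next child type A) = 1/4.
Weighted sum = 1/12.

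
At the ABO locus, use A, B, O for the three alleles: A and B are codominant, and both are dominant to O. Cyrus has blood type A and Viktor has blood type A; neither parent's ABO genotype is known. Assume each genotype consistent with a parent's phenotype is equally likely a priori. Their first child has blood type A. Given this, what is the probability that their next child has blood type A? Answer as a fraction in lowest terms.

19/20

Possible genotypes: Cyrus ∈ {AA, AO}; Viktor ∈ {AA, AO}.
Weight each parental genotype pair by prior × P(type-A child):
  AA × AA: posterior weight 4/15; P(next child type A) = 1.
  AA × AO: posterior weight 4/15; P(next child type A) = 1.
  AO × AA: posterior weight 4/15; P(next child type A) = 1.
  AO × AO: posterior weight 1/5; P(next child type A) = 3/4.
Weighted sum = 19/20.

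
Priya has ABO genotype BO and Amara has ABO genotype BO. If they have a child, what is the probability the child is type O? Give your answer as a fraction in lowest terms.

ABO cross BO × BO → offspring phenotypes: 1/4 O, 3/4 B.
So P(type O) = 1/4.

1/4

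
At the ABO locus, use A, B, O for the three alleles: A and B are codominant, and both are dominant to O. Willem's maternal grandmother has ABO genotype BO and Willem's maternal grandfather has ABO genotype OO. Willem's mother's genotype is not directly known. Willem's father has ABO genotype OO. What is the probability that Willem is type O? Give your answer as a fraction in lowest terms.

Willem's mother's ABO genotype from BO × OO: 1/2 BO, 1/2 OO.
Crossing each possibility with the father OO and summing P(type O): 1/2·1/2 + 1/2·1 = 3/4.

3/4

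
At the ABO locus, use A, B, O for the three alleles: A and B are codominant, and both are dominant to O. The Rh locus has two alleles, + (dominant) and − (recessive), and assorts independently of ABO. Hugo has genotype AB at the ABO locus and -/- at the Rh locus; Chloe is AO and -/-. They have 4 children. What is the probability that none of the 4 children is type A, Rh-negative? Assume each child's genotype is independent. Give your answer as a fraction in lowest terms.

ABO cross AB × AO → 1/2 A, 1/4 B, 1/4 AB.
Rh cross -/- × -/- → 1 Rh-; so P(type A, Rh-negative) = 1/2 × 1 = 1/2 per child.
P(not type A, Rh-negative) = 1/2 for one child; (1/2)^4 = 1/16.

1/16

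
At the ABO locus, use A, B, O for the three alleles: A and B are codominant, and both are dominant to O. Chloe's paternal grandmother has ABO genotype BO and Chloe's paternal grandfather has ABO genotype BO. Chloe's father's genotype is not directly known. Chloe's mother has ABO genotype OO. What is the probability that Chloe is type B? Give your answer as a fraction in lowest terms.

Chloe's father's ABO genotype from BO × BO: 1/4 BB, 1/2 BO, 1/4 OO.
Crossing each possibility with the mother OO and summing P(type B): 1/4·1 + 1/2·1/2 + 1/4·0 = 1/2.

1/2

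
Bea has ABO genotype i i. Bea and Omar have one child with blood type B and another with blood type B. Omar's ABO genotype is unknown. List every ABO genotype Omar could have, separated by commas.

For each candidate genotype of Omar, check whether crossing it with i i can produce every observed child phenotype.
  I^A I^A → possible child types {A} ✗
  I^A I^B → possible child types {A, B} ✓
  I^A i → possible child types {O, A} ✗
  I^B I^B → possible child types {B} ✓
  I^B i → possible child types {O, B} ✓
  i i → possible child types {O} ✗

I^A I^B, I^B I^B, I^B i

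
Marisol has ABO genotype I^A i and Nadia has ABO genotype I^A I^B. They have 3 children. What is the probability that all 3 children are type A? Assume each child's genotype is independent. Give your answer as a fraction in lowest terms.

1/8

ABO cross I^A i × I^A I^B → 1/2 A, 1/4 B, 1/4 AB.
So P(type A) = 1/2 per child.
All 3 independent: (1/2)^3 = 1/8.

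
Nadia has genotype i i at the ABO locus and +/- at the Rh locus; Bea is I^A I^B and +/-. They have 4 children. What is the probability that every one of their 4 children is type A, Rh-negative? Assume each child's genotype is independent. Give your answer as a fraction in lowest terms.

1/4096

ABO cross i i × I^A I^B → 1/2 A, 1/2 B.
Rh cross +/- × +/- → 3/4 Rh+, 1/4 Rh-; so P(type A, Rh-negative) = 1/2 × 1/4 = 1/8 per child.
All 4 independent: (1/8)^4 = 1/4096.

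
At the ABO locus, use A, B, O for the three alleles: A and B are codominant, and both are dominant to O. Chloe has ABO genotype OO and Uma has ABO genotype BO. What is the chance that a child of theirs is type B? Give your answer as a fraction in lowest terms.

1/2

ABO cross OO × BO → offspring phenotypes: 1/2 O, 1/2 B.
So P(type B) = 1/2.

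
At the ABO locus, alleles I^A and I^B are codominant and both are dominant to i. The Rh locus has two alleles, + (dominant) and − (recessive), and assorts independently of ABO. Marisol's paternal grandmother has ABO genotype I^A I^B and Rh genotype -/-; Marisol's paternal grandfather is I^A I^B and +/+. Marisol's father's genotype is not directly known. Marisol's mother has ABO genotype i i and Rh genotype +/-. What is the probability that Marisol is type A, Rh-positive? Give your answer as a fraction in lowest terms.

3/8

Marisol's father's ABO genotype from I^A I^B × I^A I^B: 1/4 I^A I^A, 1/2 I^A I^B, 1/4 I^B I^B.
Crossing each possibility with the mother i i and summing P(type A): 1/4·1 + 1/2·1/2 + 1/4·0 = 1/2.
Similarly for Rh via the father's Rh distribution: P(Rh+) = 3/4.
Independent loci: 1/2 × 3/4 = 3/8.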